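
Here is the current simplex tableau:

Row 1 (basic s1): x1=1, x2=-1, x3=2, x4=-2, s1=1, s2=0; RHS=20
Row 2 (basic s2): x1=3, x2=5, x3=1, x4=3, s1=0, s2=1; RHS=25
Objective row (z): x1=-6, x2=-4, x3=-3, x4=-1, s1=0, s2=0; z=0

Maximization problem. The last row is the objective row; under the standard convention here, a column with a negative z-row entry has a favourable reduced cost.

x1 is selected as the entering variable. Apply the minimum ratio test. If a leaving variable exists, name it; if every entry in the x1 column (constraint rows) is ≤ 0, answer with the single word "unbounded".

Ratios: row 1 (s1): 20/1 = 20; row 2 (s2): 25/3 = 25/3.
Minimum ratio is in the s2 row, so s2 leaves.

s2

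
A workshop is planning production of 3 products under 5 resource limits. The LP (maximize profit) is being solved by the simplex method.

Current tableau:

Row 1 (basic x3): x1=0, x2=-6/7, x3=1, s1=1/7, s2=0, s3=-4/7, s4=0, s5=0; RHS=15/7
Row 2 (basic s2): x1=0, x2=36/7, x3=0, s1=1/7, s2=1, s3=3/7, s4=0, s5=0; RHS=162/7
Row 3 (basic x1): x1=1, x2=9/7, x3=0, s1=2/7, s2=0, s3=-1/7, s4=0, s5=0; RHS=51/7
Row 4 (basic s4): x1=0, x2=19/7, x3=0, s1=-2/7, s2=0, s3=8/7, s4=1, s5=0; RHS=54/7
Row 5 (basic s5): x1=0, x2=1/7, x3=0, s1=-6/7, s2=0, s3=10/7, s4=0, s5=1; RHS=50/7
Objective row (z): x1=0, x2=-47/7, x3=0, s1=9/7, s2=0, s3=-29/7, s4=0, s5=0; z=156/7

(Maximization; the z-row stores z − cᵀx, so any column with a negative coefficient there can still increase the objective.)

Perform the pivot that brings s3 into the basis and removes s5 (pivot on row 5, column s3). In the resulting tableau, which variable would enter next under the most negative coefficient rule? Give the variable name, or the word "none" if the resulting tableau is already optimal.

x2

Pivot element 10/7. New z-row = old z-row − (-29/7)·(row 5/(10/7)).
Updated z-row coefficients: x1: 0, x2: -63/10, x3: 0, s1: -6/5, s2: 0, s3: 0, s4: 0, s5: 29/10.
The most negative is -63/10 in column x2, so x2 would enter next.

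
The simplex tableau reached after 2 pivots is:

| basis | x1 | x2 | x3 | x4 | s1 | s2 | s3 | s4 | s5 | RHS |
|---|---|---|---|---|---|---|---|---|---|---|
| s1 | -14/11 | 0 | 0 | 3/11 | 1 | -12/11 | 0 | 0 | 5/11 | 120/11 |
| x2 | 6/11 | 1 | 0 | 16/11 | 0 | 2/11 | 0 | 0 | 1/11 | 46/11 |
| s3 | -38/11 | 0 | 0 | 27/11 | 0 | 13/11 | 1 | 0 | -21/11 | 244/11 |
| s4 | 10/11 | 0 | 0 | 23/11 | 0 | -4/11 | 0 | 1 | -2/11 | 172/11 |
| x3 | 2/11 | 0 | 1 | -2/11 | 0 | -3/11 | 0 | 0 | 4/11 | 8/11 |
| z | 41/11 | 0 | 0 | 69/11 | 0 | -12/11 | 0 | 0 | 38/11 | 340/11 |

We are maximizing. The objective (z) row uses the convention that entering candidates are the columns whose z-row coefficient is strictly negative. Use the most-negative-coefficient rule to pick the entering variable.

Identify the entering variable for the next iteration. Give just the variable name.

s2

Objective-row coefficients: x1: 41/11, x2: 0, x3: 0, x4: 69/11, s1: 0, s2: -12/11, s3: 0, s4: 0, s5: 38/11.
The most negative is -12/11 in column s2, so s2 enters.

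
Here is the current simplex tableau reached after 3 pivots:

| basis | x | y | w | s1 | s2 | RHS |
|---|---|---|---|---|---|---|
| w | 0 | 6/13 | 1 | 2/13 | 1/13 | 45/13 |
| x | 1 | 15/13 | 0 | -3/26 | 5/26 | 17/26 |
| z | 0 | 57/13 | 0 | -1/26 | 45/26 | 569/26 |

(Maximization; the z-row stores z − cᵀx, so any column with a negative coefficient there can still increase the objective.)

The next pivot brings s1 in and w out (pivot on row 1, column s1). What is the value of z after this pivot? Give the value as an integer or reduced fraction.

91/4

Minimum ratio for s1: (45/13)/(2/13) = 45/2.
z changes by −(z-row coeff of s1)·ratio = −(-1/26)·(45/2) = 45/52.
New z = 569/26 + (45/52) = 91/4.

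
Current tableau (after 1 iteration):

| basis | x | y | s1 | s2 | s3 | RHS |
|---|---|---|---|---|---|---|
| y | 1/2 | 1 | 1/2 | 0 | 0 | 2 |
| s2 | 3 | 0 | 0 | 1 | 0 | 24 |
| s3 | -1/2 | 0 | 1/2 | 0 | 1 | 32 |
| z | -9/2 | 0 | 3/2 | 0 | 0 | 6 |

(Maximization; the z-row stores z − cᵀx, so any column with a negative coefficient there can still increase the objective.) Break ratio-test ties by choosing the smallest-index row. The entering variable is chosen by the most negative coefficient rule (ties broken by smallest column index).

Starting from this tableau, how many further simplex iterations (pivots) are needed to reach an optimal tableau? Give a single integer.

1

pivot: x in, y out → z = 24
No improving column remains; optimal.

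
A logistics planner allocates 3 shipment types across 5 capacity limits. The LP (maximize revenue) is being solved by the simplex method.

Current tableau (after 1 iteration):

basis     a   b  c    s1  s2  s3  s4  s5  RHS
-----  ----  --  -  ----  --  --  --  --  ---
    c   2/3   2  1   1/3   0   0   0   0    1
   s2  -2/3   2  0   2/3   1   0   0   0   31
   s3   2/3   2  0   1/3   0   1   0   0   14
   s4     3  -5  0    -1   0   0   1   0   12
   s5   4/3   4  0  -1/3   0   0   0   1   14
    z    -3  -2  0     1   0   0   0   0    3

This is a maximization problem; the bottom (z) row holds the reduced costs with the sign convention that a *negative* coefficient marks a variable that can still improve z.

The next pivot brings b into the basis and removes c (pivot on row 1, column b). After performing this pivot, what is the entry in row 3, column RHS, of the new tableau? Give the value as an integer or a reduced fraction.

Pivot element is row 1, column b: 2.
Normalize row 1: new (row 1, RHS) = 1/2 = 1/2.
row 3 ← row 3 − 2·(new row 1): 14 − 2·(1/2) = 13.

13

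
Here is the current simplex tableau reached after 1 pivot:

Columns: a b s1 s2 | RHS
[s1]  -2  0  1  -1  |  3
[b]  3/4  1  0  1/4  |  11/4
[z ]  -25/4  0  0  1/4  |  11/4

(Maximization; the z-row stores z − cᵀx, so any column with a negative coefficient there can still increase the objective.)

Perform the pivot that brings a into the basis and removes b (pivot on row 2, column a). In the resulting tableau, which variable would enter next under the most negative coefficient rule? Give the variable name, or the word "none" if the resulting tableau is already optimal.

Pivot element 3/4. New z-row = old z-row − (-25/4)·(row 2/(3/4)).
Updated z-row coefficients: a: 0, b: 25/3, s1: 0, s2: 7/3.
No coefficient is strictly negative; the tableau after this pivot is optimal.

none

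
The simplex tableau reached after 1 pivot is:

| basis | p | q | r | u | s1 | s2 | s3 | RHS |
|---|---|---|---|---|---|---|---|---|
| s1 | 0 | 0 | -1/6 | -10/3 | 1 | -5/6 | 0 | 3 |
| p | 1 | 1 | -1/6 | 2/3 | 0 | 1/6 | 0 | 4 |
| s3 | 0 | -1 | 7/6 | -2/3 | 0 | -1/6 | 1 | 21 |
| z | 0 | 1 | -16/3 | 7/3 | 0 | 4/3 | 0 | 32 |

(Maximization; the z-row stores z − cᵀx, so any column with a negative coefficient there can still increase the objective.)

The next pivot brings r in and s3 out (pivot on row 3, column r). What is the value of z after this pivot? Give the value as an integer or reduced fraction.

Minimum ratio for r: 21/(7/6) = 18.
z changes by −(z-row coeff of r)·ratio = −(-16/3)·18 = 96.
New z = 32 + 96 = 128.

128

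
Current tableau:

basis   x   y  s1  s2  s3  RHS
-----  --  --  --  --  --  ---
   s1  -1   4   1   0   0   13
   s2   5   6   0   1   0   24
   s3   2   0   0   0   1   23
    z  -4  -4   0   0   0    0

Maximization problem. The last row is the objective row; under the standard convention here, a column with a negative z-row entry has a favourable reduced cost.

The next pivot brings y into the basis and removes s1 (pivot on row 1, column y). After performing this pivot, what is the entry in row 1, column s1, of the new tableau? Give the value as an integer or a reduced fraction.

Pivot element is row 1, column y: 4.
Normalize row 1: new (row 1, s1) = 1/4 = 1/4.
Row 1 is the pivot row, so the entry is 1/4.

1/4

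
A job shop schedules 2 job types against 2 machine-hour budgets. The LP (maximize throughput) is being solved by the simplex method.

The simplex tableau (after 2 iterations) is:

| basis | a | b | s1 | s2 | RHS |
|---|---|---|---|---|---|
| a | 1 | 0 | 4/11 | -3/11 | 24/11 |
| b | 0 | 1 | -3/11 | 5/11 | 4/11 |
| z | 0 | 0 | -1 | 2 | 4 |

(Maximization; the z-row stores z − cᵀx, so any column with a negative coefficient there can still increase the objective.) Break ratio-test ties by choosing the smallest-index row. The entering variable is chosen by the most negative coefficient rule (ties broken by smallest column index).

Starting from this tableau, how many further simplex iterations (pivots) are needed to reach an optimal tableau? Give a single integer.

1

pivot: s1 in, a out → z = 10
No improving column remains; optimal.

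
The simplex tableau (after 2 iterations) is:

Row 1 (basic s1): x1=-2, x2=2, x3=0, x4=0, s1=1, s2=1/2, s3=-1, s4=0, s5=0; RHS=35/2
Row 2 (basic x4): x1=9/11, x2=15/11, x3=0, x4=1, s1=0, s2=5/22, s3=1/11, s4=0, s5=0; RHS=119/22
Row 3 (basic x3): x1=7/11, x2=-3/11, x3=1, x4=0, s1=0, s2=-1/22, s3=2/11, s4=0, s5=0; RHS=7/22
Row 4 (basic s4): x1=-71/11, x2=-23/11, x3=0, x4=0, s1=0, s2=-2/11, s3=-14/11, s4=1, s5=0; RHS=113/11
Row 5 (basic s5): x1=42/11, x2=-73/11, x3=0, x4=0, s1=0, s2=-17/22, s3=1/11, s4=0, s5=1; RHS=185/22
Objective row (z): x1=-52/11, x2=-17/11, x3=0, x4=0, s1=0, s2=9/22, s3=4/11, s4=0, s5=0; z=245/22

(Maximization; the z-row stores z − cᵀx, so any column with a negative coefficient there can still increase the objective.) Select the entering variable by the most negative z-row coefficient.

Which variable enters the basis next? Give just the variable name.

x1

Objective-row coefficients: x1: -52/11, x2: -17/11, x3: 0, x4: 0, s1: 0, s2: 9/22, s3: 4/11, s4: 0, s5: 0.
The most negative is -52/11 in column x1, so x1 enters.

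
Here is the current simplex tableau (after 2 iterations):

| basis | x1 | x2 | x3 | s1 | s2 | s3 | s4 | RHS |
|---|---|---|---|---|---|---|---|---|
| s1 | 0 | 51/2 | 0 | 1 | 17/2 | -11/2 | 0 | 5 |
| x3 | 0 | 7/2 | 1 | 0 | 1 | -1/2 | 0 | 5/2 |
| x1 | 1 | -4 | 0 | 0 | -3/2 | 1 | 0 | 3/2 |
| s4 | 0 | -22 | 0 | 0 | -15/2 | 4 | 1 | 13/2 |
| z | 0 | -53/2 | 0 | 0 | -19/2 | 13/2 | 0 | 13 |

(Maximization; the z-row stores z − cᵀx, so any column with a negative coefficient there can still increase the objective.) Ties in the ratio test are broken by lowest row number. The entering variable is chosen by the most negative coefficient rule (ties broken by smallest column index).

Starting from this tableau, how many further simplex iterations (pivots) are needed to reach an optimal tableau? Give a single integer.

2

pivot: x2 in, s1 out → z = 928/51
pivot: s2 in, x2 out → z = 316/17
No improving column remains; optimal.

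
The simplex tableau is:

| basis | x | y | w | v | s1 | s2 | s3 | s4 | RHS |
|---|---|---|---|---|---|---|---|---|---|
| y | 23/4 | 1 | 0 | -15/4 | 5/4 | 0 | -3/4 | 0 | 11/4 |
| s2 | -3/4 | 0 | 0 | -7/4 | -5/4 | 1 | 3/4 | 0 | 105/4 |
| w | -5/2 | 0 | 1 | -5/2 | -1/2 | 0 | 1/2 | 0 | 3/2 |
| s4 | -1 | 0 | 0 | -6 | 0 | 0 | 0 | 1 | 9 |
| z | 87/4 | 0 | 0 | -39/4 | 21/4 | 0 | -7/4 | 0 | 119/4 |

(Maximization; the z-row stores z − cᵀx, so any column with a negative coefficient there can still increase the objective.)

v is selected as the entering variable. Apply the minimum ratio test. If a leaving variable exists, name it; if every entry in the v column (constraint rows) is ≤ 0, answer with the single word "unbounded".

unbounded

v-column entries: row 1: -15/4, row 2: -7/4, row 3: -5/2, row 4: -6. All ≤ 0, so v can increase without bound; the LP is unbounded in this direction.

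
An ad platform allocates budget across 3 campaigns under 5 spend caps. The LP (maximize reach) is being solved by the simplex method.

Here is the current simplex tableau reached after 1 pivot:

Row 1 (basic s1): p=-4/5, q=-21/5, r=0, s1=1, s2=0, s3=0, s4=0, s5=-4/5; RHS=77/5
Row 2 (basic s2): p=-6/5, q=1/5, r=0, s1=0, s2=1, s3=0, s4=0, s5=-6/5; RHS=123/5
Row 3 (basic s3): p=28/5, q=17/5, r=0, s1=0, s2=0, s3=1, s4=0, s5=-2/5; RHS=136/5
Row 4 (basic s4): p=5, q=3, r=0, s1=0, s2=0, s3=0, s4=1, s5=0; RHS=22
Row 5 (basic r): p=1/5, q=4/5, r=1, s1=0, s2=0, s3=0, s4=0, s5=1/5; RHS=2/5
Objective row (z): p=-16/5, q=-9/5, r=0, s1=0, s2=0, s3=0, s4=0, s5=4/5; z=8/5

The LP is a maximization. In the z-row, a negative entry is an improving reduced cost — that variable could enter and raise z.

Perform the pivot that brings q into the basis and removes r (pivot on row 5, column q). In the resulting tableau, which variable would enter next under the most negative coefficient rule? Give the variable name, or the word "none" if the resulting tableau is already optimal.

Pivot element 4/5. New z-row = old z-row − (-9/5)·(row 5/(4/5)).
Updated z-row coefficients: p: -11/4, q: 0, r: 9/4, s1: 0, s2: 0, s3: 0, s4: 0, s5: 5/4.
The most negative is -11/4 in column p, so p would enter next.

p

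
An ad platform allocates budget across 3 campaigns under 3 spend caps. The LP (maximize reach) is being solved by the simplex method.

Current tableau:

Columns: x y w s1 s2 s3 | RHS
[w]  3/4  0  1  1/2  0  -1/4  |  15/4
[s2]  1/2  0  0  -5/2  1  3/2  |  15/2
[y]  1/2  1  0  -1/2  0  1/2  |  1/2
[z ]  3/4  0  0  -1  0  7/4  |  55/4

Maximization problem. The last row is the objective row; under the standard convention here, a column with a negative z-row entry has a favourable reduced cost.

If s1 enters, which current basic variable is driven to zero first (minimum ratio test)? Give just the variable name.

Ratios: row 1 (w): (15/4)/(1/2) = 15/2; row 2 (s2): entry -5/2 ≤ 0, skip; row 3 (y): entry -1/2 ≤ 0, skip.
Minimum ratio 15/2 is in the w row, so w leaves.

w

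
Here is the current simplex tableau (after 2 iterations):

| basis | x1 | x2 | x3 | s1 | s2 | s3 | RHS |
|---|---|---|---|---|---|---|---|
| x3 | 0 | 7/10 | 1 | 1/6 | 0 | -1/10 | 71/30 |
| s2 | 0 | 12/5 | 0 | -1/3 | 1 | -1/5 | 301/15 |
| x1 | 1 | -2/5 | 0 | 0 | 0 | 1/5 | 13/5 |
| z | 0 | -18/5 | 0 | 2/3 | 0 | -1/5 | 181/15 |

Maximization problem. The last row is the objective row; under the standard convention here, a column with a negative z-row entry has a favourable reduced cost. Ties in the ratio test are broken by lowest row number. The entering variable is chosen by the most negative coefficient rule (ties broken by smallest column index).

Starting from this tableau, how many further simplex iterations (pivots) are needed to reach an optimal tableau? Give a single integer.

2

pivot: x2 in, x3 out → z = 509/21
pivot: s3 in, x1 out → z = 44
No improving column remains; optimal.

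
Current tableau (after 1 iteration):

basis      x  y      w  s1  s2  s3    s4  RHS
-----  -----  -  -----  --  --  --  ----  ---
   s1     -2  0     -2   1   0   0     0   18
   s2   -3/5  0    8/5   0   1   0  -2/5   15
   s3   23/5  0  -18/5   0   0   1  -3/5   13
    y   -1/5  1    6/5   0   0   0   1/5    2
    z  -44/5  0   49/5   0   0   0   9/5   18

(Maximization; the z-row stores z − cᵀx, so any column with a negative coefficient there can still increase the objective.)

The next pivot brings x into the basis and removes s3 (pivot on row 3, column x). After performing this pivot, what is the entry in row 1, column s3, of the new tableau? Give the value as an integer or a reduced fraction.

10/23

Pivot element is row 3, column x: 23/5.
Normalize row 3: new (row 3, s3) = 1/(23/5) = 5/23.
row 1 ← row 1 − (-2)·(new row 3): 0 − (-2)·(5/23) = 10/23.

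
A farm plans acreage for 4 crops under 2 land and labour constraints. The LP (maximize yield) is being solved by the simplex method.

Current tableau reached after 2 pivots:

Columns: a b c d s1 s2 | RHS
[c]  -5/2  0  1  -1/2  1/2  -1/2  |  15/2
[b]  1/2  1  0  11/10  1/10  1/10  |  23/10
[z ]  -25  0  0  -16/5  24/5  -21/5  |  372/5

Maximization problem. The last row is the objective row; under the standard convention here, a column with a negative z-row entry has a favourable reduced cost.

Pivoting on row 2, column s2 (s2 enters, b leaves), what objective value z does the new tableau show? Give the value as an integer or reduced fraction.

Minimum ratio for s2: (23/10)/(1/10) = 23.
z changes by −(z-row coeff of s2)·ratio = −(-21/5)·23 = 483/5.
New z = 372/5 + (483/5) = 171.

171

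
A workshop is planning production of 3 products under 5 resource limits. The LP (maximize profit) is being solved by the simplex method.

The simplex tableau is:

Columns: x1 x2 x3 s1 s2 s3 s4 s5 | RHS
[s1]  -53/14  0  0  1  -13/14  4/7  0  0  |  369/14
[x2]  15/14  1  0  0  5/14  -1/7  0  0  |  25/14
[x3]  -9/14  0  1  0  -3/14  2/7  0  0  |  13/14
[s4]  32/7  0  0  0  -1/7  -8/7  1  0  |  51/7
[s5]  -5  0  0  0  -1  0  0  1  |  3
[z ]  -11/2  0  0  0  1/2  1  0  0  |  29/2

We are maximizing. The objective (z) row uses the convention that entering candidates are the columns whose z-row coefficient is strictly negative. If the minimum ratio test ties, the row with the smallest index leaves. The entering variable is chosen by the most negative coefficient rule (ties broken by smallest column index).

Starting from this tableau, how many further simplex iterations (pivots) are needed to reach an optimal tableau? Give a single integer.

2

pivot: x1 in, s4 out → z = 1489/64
pivot: s3 in, x2 out → z = 47/2
No improving column remains; optimal.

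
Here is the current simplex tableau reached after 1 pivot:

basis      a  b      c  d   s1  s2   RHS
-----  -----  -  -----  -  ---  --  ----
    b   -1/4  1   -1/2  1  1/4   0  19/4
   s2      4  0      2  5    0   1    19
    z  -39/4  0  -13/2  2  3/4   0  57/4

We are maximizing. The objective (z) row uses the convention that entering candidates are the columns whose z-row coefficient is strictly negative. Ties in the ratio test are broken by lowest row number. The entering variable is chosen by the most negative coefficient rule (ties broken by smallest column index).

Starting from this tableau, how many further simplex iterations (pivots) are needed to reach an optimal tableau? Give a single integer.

2

pivot: a in, s2 out → z = 969/16
pivot: c in, a out → z = 76
No improving column remains; optimal.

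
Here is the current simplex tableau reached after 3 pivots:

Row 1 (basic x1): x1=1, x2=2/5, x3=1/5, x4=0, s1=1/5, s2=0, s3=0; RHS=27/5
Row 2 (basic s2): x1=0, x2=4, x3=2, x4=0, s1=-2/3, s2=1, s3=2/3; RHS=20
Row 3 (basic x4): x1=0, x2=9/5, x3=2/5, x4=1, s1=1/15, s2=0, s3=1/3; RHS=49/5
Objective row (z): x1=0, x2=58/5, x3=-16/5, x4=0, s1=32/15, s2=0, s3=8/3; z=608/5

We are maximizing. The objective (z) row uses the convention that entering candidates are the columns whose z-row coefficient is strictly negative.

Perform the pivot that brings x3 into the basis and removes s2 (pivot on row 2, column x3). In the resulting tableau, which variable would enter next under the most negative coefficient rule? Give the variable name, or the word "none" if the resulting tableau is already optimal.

none

Pivot element 2. New z-row = old z-row − (-16/5)·(row 2/2).
Updated z-row coefficients: x1: 0, x2: 18, x3: 0, x4: 0, s1: 16/15, s2: 8/5, s3: 56/15.
No coefficient is strictly negative; the tableau after this pivot is optimal.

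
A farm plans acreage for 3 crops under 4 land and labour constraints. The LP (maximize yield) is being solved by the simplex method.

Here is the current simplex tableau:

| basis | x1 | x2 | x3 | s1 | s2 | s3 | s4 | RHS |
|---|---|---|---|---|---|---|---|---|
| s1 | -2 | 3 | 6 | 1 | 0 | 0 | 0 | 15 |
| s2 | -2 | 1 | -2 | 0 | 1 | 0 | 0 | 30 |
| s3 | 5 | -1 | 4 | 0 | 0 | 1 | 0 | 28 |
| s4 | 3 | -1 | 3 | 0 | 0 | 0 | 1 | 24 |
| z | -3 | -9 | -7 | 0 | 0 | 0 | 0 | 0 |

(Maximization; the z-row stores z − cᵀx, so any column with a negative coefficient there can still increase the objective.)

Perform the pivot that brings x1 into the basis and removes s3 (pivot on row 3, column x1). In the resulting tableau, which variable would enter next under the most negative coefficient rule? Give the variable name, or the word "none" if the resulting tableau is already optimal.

x2

Pivot element 5. New z-row = old z-row − (-3)·(row 3/5).
Updated z-row coefficients: x1: 0, x2: -48/5, x3: -23/5, s1: 0, s2: 0, s3: 3/5, s4: 0.
The most negative is -48/5 in column x2, so x2 would enter next.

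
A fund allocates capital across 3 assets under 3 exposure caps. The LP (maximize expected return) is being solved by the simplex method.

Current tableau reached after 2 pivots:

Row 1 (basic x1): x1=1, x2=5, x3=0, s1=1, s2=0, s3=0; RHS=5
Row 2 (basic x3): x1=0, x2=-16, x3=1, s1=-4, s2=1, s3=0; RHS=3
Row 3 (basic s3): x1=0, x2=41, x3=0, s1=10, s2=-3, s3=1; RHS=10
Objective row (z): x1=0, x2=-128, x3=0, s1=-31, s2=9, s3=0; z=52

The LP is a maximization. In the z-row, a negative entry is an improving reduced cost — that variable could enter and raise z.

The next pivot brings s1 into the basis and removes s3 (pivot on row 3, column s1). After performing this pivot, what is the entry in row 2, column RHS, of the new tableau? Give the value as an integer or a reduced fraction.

7

Pivot element is row 3, column s1: 10.
Normalize row 3: new (row 3, RHS) = 10/10 = 1.
row 2 ← row 2 − (-4)·(new row 3): 3 − (-4)·1 = 7.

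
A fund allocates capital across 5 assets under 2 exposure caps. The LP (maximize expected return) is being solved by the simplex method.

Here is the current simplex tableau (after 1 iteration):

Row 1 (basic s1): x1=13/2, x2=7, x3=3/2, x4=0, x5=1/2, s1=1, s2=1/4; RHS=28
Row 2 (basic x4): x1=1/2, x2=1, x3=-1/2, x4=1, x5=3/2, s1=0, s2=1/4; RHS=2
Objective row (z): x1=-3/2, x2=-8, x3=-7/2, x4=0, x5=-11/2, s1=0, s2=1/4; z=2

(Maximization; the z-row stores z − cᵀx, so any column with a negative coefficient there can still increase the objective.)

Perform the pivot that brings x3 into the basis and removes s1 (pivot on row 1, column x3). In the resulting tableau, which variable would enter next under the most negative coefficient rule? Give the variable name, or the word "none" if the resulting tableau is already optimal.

x5

Pivot element 3/2. New z-row = old z-row − (-7/2)·(row 1/(3/2)).
Updated z-row coefficients: x1: 41/3, x2: 25/3, x3: 0, x4: 0, x5: -13/3, s1: 7/3, s2: 5/6.
The most negative is -13/3 in column x5, so x5 would enter next.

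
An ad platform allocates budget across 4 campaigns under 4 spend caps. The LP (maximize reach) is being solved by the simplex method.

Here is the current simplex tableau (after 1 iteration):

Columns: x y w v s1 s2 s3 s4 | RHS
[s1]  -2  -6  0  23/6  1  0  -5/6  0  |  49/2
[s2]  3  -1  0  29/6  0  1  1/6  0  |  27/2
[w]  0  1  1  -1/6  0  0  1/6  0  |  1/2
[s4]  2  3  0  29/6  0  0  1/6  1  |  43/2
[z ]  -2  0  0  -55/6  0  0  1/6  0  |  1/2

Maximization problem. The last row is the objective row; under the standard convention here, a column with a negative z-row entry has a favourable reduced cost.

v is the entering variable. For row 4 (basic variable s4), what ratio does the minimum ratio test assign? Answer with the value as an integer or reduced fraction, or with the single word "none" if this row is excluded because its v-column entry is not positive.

Ratio = RHS / (v entry) = (43/2) / (29/6) = 129/29.

129/29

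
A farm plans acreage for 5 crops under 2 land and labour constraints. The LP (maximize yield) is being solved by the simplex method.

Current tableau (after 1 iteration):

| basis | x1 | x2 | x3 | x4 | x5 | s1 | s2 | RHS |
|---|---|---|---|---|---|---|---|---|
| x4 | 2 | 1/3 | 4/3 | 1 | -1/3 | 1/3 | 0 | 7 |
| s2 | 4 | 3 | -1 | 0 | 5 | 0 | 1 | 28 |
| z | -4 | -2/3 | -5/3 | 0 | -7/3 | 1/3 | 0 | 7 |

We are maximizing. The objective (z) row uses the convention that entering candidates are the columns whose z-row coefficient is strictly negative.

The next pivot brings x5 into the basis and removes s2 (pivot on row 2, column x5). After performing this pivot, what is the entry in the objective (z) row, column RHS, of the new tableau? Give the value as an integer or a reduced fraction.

301/15

Pivot element is row 2, column x5: 5.
Normalize row 2: new (row 2, RHS) = 28/5 = 28/5.
z-row ← z-row − (-7/3)·(new row 2): 7 − (-7/3)·(28/5) = 301/15.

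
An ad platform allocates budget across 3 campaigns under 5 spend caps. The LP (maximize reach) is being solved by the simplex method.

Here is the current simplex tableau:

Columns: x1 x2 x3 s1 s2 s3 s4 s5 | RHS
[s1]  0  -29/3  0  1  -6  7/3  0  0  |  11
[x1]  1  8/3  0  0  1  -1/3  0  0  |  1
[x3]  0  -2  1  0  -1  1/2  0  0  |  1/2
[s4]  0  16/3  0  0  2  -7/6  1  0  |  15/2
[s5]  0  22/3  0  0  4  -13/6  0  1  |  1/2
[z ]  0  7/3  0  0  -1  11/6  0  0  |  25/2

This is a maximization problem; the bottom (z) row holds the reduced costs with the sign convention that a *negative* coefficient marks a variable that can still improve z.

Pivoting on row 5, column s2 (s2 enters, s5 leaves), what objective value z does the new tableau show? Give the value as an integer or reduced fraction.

101/8

Minimum ratio for s2: (1/2)/4 = 1/8.
z changes by −(z-row coeff of s2)·ratio = −(-1)·(1/8) = 1/8.
New z = 25/2 + (1/8) = 101/8.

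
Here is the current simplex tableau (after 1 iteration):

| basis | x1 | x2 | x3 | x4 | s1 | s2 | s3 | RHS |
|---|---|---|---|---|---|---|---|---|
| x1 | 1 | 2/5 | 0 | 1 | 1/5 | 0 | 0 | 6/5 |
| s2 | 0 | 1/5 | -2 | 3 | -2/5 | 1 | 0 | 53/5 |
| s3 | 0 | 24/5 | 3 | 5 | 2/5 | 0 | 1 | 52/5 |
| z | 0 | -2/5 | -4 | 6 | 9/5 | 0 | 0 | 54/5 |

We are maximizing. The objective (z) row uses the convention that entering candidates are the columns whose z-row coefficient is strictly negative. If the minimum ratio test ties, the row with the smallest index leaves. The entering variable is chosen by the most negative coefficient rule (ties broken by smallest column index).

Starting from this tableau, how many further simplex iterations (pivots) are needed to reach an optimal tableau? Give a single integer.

pivot: x3 in, s3 out → z = 74/3
No improving column remains; optimal.

1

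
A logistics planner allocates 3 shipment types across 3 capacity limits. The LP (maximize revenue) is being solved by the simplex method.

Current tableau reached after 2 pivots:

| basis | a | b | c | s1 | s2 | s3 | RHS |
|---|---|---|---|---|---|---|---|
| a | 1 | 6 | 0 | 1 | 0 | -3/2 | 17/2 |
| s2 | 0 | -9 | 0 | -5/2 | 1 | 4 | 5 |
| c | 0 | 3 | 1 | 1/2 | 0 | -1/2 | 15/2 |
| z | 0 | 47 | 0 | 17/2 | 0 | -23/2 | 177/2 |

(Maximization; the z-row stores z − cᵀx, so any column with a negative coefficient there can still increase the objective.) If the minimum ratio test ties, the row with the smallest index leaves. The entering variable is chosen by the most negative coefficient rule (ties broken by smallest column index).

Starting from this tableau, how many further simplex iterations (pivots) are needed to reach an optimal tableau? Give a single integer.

pivot: s3 in, s2 out → z = 823/8
No improving column remains; optimal.

1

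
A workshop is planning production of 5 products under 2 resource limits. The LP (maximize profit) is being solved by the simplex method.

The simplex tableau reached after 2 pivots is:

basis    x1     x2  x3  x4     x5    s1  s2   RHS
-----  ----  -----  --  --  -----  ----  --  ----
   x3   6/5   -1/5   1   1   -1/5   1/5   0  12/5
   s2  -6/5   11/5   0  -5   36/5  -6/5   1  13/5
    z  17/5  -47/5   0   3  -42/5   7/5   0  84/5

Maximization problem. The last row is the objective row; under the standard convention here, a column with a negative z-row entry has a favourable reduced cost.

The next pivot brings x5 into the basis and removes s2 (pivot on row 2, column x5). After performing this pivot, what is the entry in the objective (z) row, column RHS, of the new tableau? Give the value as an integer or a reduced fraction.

119/6

Pivot element is row 2, column x5: 36/5.
Normalize row 2: new (row 2, RHS) = (13/5)/(36/5) = 13/36.
z-row ← z-row − (-42/5)·(new row 2): 84/5 − (-42/5)·(13/36) = 119/6.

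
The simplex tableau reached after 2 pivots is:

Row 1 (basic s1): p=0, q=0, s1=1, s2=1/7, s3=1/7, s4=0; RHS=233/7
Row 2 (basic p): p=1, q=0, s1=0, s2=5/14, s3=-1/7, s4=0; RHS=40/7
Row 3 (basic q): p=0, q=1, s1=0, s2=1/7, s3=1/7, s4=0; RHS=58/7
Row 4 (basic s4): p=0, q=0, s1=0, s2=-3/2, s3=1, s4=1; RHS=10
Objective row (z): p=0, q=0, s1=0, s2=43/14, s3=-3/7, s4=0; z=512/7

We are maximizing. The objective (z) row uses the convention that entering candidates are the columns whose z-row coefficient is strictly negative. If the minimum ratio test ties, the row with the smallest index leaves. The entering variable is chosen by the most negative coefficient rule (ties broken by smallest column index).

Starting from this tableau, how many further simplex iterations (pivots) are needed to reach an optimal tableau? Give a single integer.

pivot: s3 in, s4 out → z = 542/7
No improving column remains; optimal.

1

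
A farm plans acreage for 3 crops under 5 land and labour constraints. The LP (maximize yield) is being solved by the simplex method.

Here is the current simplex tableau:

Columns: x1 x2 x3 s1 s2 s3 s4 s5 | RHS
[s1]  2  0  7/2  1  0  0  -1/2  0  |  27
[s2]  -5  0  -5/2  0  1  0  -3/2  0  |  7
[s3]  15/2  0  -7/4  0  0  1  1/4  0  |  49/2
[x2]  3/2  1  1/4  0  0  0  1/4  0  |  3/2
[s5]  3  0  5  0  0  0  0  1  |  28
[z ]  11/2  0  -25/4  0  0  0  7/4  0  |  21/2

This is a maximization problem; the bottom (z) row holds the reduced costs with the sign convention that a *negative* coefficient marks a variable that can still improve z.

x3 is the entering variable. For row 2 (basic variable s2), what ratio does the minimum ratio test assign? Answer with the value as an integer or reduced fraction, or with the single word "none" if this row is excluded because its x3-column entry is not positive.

The x3 entry in row 2 is -5/2 ≤ 0, so this row gives no ratio.

none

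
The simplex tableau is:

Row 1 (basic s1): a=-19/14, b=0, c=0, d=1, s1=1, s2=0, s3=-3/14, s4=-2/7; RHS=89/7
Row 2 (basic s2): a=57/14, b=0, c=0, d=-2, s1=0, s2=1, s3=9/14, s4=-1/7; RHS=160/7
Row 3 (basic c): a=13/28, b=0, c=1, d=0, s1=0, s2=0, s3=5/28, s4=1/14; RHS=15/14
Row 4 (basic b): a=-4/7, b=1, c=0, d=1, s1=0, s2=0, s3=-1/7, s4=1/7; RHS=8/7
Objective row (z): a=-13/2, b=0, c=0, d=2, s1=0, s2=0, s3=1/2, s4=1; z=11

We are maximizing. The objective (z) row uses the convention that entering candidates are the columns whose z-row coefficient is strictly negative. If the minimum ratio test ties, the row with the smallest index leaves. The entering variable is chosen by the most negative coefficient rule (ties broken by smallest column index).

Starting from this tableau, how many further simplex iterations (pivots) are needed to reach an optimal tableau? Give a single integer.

1

pivot: a in, c out → z = 26
No improving column remains; optimal.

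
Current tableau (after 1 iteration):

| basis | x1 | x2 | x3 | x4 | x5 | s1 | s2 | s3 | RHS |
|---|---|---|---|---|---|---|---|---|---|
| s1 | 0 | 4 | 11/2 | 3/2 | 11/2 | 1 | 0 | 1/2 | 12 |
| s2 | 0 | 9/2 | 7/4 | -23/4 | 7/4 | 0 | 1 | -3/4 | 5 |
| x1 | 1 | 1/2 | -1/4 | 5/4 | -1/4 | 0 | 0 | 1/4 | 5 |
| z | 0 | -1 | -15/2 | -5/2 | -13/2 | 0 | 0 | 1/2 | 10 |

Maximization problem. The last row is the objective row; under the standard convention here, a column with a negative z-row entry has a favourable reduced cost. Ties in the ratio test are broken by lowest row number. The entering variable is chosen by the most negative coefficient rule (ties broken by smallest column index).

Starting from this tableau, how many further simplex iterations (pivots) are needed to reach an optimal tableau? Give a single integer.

2

pivot: x3 in, s1 out → z = 290/11
pivot: x4 in, x1 out → z = 820/29
No improving column remains; optimal.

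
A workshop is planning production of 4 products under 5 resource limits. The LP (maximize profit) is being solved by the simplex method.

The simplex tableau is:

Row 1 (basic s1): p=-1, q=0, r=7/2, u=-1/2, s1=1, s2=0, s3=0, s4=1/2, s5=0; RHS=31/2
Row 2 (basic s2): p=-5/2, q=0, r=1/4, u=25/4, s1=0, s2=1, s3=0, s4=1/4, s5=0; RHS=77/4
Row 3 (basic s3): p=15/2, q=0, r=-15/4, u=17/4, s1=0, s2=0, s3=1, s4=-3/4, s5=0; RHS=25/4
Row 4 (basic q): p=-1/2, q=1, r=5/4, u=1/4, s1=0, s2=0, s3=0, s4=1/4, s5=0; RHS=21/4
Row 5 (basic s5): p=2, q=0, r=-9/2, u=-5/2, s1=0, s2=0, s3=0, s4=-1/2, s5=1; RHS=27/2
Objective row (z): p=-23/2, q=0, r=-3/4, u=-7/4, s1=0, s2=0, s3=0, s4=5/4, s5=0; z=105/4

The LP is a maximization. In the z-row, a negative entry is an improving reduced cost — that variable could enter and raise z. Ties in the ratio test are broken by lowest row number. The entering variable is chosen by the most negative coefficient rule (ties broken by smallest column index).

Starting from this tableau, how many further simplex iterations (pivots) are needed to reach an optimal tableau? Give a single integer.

pivot: p in, s3 out → z = 215/6
pivot: r in, s1 out → z = 641/9
No improving column remains; optimal.

2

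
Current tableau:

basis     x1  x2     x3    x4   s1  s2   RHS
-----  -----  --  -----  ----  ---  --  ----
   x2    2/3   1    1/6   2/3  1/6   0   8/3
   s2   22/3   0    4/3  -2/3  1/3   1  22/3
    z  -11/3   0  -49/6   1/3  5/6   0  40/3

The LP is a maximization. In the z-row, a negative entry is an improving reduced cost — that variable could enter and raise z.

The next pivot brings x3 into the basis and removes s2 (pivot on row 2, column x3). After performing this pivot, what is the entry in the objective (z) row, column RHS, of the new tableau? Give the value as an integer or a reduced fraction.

Pivot element is row 2, column x3: 4/3.
Normalize row 2: new (row 2, RHS) = (22/3)/(4/3) = 11/2.
z-row ← z-row − (-49/6)·(new row 2): 40/3 − (-49/6)·(11/2) = 233/4.

233/4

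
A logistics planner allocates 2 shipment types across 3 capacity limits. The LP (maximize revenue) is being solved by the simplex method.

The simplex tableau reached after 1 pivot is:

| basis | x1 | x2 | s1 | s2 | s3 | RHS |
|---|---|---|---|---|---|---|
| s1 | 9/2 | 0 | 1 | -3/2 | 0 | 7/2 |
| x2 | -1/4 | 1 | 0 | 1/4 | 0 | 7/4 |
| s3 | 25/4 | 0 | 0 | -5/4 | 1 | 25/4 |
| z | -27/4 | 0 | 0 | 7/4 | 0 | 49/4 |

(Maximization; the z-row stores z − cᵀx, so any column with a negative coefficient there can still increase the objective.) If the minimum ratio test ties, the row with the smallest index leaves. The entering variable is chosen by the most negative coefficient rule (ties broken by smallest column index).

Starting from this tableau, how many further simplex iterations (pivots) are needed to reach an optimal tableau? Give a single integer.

2

pivot: x1 in, s1 out → z = 35/2
pivot: s2 in, s3 out → z = 55/3
No improving column remains; optimal.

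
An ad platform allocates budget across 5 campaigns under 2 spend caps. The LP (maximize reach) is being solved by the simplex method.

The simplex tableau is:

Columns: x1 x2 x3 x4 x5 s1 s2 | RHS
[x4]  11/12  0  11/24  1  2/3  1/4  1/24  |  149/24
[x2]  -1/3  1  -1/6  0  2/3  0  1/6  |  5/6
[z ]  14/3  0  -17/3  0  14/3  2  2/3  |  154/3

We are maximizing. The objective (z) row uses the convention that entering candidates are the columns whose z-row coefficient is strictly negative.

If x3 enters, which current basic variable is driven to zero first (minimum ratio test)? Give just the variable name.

Ratios: row 1 (x4): (149/24)/(11/24) = 149/11; row 2 (x2): entry -1/6 ≤ 0, skip.
Minimum ratio 149/11 is in the x4 row, so x4 leaves.

x4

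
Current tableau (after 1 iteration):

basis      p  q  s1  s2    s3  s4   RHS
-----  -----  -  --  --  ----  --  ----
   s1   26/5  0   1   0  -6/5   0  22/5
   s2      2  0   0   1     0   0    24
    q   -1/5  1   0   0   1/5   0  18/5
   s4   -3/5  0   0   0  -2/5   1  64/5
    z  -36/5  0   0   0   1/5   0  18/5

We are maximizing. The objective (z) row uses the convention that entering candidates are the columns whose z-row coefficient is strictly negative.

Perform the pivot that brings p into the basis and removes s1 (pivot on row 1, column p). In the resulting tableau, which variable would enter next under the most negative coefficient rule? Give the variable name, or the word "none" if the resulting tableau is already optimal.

Pivot element 26/5. New z-row = old z-row − (-36/5)·(row 1/(26/5)).
Updated z-row coefficients: p: 0, q: 0, s1: 18/13, s2: 0, s3: -19/13, s4: 0.
The most negative is -19/13 in column s3, so s3 would enter next.

s3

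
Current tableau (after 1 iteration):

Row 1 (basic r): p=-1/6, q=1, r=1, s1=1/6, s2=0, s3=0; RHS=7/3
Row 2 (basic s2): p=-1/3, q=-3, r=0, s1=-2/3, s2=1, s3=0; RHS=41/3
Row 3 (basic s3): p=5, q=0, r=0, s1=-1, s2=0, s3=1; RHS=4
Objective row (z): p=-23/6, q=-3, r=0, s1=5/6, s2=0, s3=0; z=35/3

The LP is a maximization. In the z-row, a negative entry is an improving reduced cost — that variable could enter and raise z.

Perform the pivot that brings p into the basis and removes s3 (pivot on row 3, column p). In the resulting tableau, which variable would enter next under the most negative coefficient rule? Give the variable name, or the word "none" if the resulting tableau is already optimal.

q

Pivot element 5. New z-row = old z-row − (-23/6)·(row 3/5).
Updated z-row coefficients: p: 0, q: -3, r: 0, s1: 1/15, s2: 0, s3: 23/30.
The most negative is -3 in column q, so q would enter next.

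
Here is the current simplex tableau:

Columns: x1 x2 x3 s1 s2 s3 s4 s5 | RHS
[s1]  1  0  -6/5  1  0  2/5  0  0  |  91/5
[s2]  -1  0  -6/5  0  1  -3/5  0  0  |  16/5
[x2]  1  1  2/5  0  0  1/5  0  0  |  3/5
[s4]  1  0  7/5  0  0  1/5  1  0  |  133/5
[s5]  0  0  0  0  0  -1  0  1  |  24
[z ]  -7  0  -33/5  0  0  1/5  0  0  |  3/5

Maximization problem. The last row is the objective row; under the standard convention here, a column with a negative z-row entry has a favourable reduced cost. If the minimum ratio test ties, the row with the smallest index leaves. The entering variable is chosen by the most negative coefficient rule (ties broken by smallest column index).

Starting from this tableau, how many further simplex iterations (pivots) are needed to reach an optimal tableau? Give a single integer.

pivot: x1 in, x2 out → z = 24/5
pivot: x3 in, x1 out → z = 21/2
No improving column remains; optimal.

2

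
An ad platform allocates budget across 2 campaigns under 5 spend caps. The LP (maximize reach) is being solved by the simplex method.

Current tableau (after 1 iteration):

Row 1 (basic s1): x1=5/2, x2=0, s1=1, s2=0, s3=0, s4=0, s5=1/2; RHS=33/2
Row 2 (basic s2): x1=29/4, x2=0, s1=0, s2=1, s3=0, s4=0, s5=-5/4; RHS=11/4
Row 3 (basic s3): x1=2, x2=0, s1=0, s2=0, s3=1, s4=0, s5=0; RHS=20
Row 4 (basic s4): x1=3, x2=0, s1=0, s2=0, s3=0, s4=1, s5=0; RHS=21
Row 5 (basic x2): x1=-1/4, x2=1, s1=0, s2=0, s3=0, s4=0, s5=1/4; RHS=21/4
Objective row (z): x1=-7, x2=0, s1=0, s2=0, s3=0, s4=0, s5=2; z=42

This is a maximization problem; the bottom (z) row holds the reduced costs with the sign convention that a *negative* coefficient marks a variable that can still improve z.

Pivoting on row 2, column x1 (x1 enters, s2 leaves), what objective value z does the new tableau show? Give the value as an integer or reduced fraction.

Minimum ratio for x1: (11/4)/(29/4) = 11/29.
z changes by −(z-row coeff of x1)·ratio = −(-7)·(11/29) = 77/29.
New z = 42 + (77/29) = 1295/29.

1295/29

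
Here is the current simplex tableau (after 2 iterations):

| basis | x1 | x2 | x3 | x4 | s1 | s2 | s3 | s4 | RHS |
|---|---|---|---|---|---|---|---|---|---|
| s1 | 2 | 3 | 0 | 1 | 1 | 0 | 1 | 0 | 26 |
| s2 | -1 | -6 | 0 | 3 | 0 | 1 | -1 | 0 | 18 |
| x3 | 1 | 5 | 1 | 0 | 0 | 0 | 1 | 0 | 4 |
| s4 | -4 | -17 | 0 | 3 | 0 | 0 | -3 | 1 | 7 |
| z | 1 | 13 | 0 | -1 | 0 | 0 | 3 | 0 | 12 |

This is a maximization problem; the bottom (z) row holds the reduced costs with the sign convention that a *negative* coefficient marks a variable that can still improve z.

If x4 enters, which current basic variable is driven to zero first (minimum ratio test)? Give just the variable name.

Ratios: row 1 (s1): 26/1 = 26; row 2 (s2): 18/3 = 6; row 3 (x3): entry 0 ≤ 0, skip; row 4 (s4): 7/3 = 7/3.
Minimum ratio 7/3 is in the s4 row, so s4 leaves.

s4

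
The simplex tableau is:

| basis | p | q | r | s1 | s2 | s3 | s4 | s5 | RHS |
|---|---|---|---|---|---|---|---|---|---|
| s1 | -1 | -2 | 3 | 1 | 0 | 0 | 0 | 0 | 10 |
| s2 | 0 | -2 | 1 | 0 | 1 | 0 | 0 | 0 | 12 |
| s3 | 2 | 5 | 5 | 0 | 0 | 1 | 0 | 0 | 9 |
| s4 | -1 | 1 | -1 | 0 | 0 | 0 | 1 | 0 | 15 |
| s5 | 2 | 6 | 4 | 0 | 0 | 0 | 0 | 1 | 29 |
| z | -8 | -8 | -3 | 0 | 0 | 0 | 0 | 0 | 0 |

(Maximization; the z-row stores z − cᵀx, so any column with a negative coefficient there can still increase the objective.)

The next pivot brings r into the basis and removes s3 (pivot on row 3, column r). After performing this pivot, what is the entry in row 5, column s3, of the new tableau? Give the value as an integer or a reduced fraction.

-4/5

Pivot element is row 3, column r: 5.
Normalize row 3: new (row 3, s3) = 1/5 = 1/5.
row 5 ← row 5 − 4·(new row 3): 0 − 4·(1/5) = -4/5.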